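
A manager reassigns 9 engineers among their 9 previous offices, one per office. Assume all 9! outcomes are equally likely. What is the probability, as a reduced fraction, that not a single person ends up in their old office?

Favorable outcomes: !9 = 133496.
Total outcomes: 9! = 362880.
Probability = 133496/362880 = 16687/45360.

16687/45360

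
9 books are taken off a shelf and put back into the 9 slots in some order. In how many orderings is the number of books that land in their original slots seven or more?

Sum C(9,i)·!(9-i) for i = 7..9:
  i=7: C(9,7)·!2 = 36·1 = 36
  i=8: C(9,8)·!1 = 9·0 = 0
  i=9: C(9,9)·!0 = 1·1 = 1
Total = 37.

37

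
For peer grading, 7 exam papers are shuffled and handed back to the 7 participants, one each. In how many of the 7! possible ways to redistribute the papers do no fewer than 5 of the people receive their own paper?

22

# with exactly i fixed is C(7,i)·!(7-i); sum over i=5..7:
  i=5: C(7,5)·!2 = 21·1 = 21
  i=6: C(7,6)·!1 = 7·0 = 0
  i=7: C(7,7)·!0 = 1·1 = 1
Total = 22.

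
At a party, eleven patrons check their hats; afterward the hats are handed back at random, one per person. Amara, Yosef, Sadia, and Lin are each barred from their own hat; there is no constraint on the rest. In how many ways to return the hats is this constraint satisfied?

27422640

Let A_j be the event that the j-th constrained one is fixed. By inclusion-exclusion over the 4 events:
Σ_{j=0}^{4} (-1)^j C(4,j)(11-j)!
= C(4,0)·11! - C(4,1)·10! + C(4,2)·9! - C(4,3)·8! + C(4,4)·7!
= 39916800 - 14515200 + 2177280 - 161280 + 5040
= 27422640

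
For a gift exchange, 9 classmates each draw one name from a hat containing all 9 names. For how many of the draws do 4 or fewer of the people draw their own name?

# with exactly i fixed is C(9,i)·!(9-i); sum over i=0..4:
  i=0: C(9,0)·!9 = 1·133496 = 133496
  i=1: C(9,1)·!8 = 9·14833 = 133497
  i=2: C(9,2)·!7 = 36·1854 = 66744
  i=3: C(9,3)·!6 = 84·265 = 22260
  i=4: C(9,4)·!5 = 126·44 = 5544
Total = 361541.

361541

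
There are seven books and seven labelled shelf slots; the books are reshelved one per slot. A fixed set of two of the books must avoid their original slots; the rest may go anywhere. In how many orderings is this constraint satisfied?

3720

Let A_j be the event that the j-th constrained one is fixed. By inclusion-exclusion over the 2 events:
Σ_{j=0}^{2} (-1)^j C(2,j)(7-j)!
= C(2,0)·7! - C(2,1)·6! + C(2,2)·5!
= 5040 - 1440 + 120
= 3720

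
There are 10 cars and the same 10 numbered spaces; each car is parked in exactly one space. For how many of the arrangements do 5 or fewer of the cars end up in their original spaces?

3626624

# with exactly i fixed is C(10,i)·!(10-i); sum over i=0..5:
  i=0: C(10,0)·!10 = 1·1334961 = 1334961
  i=1: C(10,1)·!9 = 10·133496 = 1334960
  i=2: C(10,2)·!8 = 45·14833 = 667485
  i=3: C(10,3)·!7 = 120·1854 = 222480
  i=4: C(10,4)·!6 = 210·265 = 55650
  i=5: C(10,5)·!5 = 252·44 = 11088
Total = 3626624.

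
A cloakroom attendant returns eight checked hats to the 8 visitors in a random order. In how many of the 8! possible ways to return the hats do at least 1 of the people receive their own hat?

25487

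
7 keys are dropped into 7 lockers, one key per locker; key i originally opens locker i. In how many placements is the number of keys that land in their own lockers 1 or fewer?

3709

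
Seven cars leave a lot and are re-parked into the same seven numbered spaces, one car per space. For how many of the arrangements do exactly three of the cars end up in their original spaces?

315

Pick the 3 fixed positions: C(7,3) = 35 ways.
The other 4 form a derangement: !4 = 9.
Total: 35 × 9 = 315.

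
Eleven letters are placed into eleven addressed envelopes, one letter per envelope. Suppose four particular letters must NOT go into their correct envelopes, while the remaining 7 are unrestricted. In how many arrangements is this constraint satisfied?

Inclusion-exclusion on the 4 forbidden self-matches:
Σ_{j=0}^{4} (-1)^j C(4,j)(11-j)!
= C(4,0)·11! - C(4,1)·10! + C(4,2)·9! - C(4,3)·8! + C(4,4)·7!
= 39916800 - 14515200 + 2177280 - 161280 + 5040
= 27422640

27422640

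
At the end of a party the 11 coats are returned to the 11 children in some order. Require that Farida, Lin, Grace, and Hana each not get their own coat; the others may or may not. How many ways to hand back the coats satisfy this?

Let A_j be the event that the j-th constrained one is fixed. By inclusion-exclusion over the 4 events:
Σ_{j=0}^{4} (-1)^j C(4,j)(11-j)!
= C(4,0)·11! - C(4,1)·10! + C(4,2)·9! - C(4,3)·8! + C(4,4)·7!
= 39916800 - 14515200 + 2177280 - 161280 + 5040
= 27422640

27422640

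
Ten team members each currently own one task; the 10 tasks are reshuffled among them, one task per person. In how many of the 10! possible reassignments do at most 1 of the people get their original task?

2669921

Sum C(10,i)·!(10-i) for i = 0..1:
  i=0: C(10,0)·!10 = 1·1334961 = 1334961
  i=1: C(10,1)·!9 = 10·133496 = 1334960
Total = 2669921.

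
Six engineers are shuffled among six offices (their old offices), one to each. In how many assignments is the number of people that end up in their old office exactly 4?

Choose which 4 of the 6 are fixed: C(6,4) = 15.
The remaining 2 must be deranged: !2 = 1.
Total: 15 × 1 = 15.

15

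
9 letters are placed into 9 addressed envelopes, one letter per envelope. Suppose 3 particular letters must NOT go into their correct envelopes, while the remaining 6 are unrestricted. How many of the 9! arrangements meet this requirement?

256320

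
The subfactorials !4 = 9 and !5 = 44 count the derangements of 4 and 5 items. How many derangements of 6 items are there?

!6 = (6-1)·(!5 + !4) = 5·(44 + 9) = 5·53 = 265.

265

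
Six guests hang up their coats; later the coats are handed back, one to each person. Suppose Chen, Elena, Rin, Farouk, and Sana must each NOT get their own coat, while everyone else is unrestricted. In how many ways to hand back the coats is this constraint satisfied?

Let A_j be the event that the j-th constrained one is fixed. By inclusion-exclusion over the 5 events:
Σ_{j=0}^{5} (-1)^j C(5,j)(6-j)!
= C(5,0)·6! - C(5,1)·5! + C(5,2)·4! - C(5,3)·3! + C(5,4)·2! - C(5,5)·1!
= 720 - 600 + 240 - 60 + 10 - 1
= 309

309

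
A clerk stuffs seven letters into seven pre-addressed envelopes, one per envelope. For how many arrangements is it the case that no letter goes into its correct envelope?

1854

Use !n = (n-1)(!(n-1) + !(n-2)).
!7 = 6·(265 + 44) = 6·309 = 1854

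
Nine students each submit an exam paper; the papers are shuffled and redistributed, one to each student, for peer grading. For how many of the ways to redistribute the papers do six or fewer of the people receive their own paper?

# with exactly i fixed is C(9,i)·!(9-i); sum over i=0..6:
  i=0: C(9,0)·!9 = 1·133496 = 133496
  i=1: C(9,1)·!8 = 9·14833 = 133497
  i=2: C(9,2)·!7 = 36·1854 = 66744
  i=3: C(9,3)·!6 = 84·265 = 22260
  i=4: C(9,4)·!5 = 126·44 = 5544
  i=5: C(9,5)·!4 = 126·9 = 1134
  i=6: C(9,6)·!3 = 84·2 = 168
Total = 362843.

362843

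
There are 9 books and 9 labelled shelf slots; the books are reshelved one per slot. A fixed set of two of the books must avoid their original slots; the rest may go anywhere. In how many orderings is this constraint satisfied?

287280

Let A_j be the event that the j-th constrained one is fixed. By inclusion-exclusion over the 2 events:
Σ_{j=0}^{2} (-1)^j C(2,j)(9-j)!
= C(2,0)·9! - C(2,1)·8! + C(2,2)·7!
= 362880 - 80640 + 5040
= 287280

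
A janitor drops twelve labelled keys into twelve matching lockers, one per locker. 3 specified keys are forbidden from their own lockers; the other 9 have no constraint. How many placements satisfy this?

369774720

Let A_j be the event that the j-th constrained one is fixed. By inclusion-exclusion over the 3 events:
Σ_{j=0}^{3} (-1)^j C(3,j)(12-j)!
= C(3,0)·12! - C(3,1)·11! + C(3,2)·10! - C(3,3)·9!
= 479001600 - 119750400 + 10886400 - 362880
= 369774720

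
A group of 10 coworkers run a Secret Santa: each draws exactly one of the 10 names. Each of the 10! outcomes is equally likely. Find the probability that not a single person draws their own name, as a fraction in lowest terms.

16481/44800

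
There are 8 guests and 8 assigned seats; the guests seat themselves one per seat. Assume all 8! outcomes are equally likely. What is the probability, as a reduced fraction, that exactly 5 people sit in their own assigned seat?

1/360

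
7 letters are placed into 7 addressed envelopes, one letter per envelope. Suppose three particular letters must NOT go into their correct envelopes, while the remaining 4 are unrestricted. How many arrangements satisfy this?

3216

Inclusion-exclusion on the 3 forbidden self-matches:
Σ_{j=0}^{3} (-1)^j C(3,j)(7-j)!
= C(3,0)·7! - C(3,1)·6! + C(3,2)·5! - C(3,3)·4!
= 5040 - 2160 + 360 - 24
= 3216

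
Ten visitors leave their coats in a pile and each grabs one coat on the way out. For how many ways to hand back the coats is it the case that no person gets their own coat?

1334961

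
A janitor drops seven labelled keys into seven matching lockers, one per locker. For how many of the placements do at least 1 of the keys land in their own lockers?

Sum C(7,i)·!(7-i) for i = 1..7:
  i=1: C(7,1)·!6 = 7·265 = 1855
  i=2: C(7,2)·!5 = 21·44 = 924
  i=3: C(7,3)·!4 = 35·9 = 315
  i=4: C(7,4)·!3 = 35·2 = 70
  i=5: C(7,5)·!2 = 21·1 = 21
  i=6: C(7,6)·!1 = 7·0 = 0
  i=7: C(7,7)·!0 = 1·1 = 1
Total = 3186.

3186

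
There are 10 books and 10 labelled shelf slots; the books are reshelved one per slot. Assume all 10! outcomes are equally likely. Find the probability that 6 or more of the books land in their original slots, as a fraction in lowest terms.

Favorable outcomes: Σ_{i≥6} C(10,i)·!(10-i) = 210·9 + 120·2 + 45·1 + 10·0 + 1·1 = 2176.
Total outcomes: 10! = 3628800.
Probability = 2176/3628800 = 17/28350.

17/28350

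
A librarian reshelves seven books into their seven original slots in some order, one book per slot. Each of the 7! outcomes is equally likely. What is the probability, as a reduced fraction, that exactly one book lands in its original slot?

Favorable outcomes: C(7,1)·!6 = 7·265 = 1855.
Total outcomes: 7! = 5040.
Probability = 1855/5040 = 53/144.

53/144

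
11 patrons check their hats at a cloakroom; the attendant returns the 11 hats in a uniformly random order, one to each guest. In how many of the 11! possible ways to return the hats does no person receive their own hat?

14684570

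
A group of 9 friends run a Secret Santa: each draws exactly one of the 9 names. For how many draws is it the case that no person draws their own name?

The subfactorial !9 = [9!/e] (nearest integer).
9! = 362880, and 362880/e ≈ 133496.09, so !9 = 133496.

133496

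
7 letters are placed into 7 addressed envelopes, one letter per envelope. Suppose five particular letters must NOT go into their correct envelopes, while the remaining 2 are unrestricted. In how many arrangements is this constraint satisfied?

2428

Inclusion-exclusion on the 5 forbidden self-matches:
Σ_{j=0}^{5} (-1)^j C(5,j)(7-j)!
= C(5,0)·7! - C(5,1)·6! + C(5,2)·5! - C(5,3)·4! + C(5,4)·3! - C(5,5)·2!
= 5040 - 3600 + 1200 - 240 + 30 - 2
= 2428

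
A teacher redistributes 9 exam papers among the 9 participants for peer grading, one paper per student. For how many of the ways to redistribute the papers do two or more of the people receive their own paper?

95887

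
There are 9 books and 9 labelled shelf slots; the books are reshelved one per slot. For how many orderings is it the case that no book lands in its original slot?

133496

The number of derangements of 9 is !9 = Σ_{k=0}^{9} (-1)^k·9!/k!
= 9! - 9!/1! + 9!/2! - 9!/3! + 9!/4! - 9!/5! + 9!/6! - 9!/7! + 9!/8! - 9!/9!
= 362880 - 362880 + 181440 - 60480 + 15120 - 3024 + 504 - 72 + 9 - 1
= 133496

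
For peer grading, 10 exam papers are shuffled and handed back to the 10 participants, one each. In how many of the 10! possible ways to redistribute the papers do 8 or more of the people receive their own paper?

46

Sum C(10,i)·!(10-i) for i = 8..10:
  i=8: C(10,8)·!2 = 45·1 = 45
  i=9: C(10,9)·!1 = 10·0 = 0
  i=10: C(10,10)·!0 = 1·1 = 1
Total = 46.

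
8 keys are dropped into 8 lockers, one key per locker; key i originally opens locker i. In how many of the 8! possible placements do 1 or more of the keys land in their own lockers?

25487

# with exactly i fixed is C(8,i)·!(8-i); sum over i=1..8:
  i=1: C(8,1)·!7 = 8·1854 = 14832
  i=2: C(8,2)·!6 = 28·265 = 7420
  i=3: C(8,3)·!5 = 56·44 = 2464
  i=4: C(8,4)·!4 = 70·9 = 630
  i=5: C(8,5)·!3 = 56·2 = 112
  i=6: C(8,6)·!2 = 28·1 = 28
  i=7: C(8,7)·!1 = 8·0 = 0
  i=8: C(8,8)·!0 = 1·1 = 1
Total = 25487.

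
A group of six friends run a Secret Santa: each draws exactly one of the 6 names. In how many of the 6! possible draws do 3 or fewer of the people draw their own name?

Sum C(6,i)·!(6-i) for i = 0..3:
  i=0: C(6,0)·!6 = 1·265 = 265
  i=1: C(6,1)·!5 = 6·44 = 264
  i=2: C(6,2)·!4 = 15·9 = 135
  i=3: C(6,3)·!3 = 20·2 = 40
Total = 704.

704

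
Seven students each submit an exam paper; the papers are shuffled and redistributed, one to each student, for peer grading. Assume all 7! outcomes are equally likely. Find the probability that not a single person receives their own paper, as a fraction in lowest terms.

Favorable outcomes: !7 = 1854.
Total outcomes: 7! = 5040.
Probability = 1854/5040 = 103/280.

103/280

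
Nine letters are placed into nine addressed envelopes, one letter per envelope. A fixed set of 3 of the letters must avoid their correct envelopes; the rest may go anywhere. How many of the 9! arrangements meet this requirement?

256320

Let A_j be the event that the j-th constrained one is fixed. By inclusion-exclusion over the 3 events:
Σ_{j=0}^{3} (-1)^j C(3,j)(9-j)!
= C(3,0)·9! - C(3,1)·8! + C(3,2)·7! - C(3,3)·6!
= 362880 - 120960 + 15120 - 720
= 256320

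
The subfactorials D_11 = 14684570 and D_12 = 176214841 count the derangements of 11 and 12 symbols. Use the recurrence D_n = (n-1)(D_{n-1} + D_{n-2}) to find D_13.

2290792932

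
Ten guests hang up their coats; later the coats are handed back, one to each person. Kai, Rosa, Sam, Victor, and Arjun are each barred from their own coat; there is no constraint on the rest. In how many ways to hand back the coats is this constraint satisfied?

2170680

Inclusion-exclusion on the 5 forbidden self-matches:
Σ_{j=0}^{5} (-1)^j C(5,j)(10-j)!
= C(5,0)·10! - C(5,1)·9! + C(5,2)·8! - C(5,3)·7! + C(5,4)·6! - C(5,5)·5!
= 3628800 - 1814400 + 403200 - 50400 + 3600 - 120
= 2170680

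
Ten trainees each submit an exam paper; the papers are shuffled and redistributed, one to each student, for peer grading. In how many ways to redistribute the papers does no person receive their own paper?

1334961

By inclusion-exclusion, !10 = Σ (-1)^k · 10!/k! for k=0..10
= 10! - 10!/1! + 10!/2! - 10!/3! + 10!/4! - 10!/5! + 10!/6! - 10!/7! + 10!/8! - 10!/9! + 10!/10!
= 3628800 - 3628800 + 1814400 - 604800 + 151200 - 30240 + 5040 - 720 + 90 - 10 + 1
= 1334961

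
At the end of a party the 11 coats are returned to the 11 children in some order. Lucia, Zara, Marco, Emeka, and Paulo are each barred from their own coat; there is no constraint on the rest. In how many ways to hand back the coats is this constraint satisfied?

Let A_j be the event that the j-th constrained one is fixed. By inclusion-exclusion over the 5 events:
Σ_{j=0}^{5} (-1)^j C(5,j)(11-j)!
= C(5,0)·11! - C(5,1)·10! + C(5,2)·9! - C(5,3)·8! + C(5,4)·7! - C(5,5)·6!
= 39916800 - 18144000 + 3628800 - 403200 + 25200 - 720
= 25022880

25022880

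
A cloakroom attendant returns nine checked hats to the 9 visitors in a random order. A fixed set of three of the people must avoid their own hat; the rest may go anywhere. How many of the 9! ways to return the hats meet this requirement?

Inclusion-exclusion on the 3 forbidden self-matches:
Σ_{j=0}^{3} (-1)^j C(3,j)(9-j)!
= C(3,0)·9! - C(3,1)·8! + C(3,2)·7! - C(3,3)·6!
= 362880 - 120960 + 15120 - 720
= 256320

256320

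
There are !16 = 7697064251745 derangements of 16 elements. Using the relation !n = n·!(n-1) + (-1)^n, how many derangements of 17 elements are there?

130850092279664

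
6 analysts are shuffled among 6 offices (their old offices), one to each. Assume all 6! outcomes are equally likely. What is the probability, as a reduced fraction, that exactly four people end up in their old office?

Favorable outcomes: C(6,4)·!2 = 15·1 = 15.
Total outcomes: 6! = 720.
Probability = 15/720 = 1/48.

1/48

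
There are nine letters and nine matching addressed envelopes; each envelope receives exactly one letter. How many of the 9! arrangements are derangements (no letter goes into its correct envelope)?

133496

The number of derangements of 9 is !9 = Σ_{k=0}^{9} (-1)^k·9!/k!
= 9! - 9!/1! + 9!/2! - 9!/3! + 9!/4! - 9!/5! + 9!/6! - 9!/7! + 9!/8! - 9!/9!
= 362880 - 362880 + 181440 - 60480 + 15120 - 3024 + 504 - 72 + 9 - 1
= 133496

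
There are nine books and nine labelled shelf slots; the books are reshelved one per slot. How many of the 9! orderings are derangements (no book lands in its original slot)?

133496

!9 is the nearest integer to 9!/e.
9! = 362880, and 362880/e ≈ 133496.09, so !9 = 133496.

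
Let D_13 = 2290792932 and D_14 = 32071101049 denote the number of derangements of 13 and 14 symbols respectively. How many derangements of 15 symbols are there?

D_15 = (15-1)·(D_14 + D_13) = 14·(32071101049 + 2290792932) = 14·34361893981 = 481066515734.

481066515734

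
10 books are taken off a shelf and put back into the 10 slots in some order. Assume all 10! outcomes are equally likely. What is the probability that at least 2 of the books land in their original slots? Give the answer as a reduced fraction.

Favorable outcomes: Σ_{i≥2} C(10,i)·!(10-i) = 45·14833 + 120·1854 + 210·265 + 252·44 + 210·9 + 120·2 + 45·1 + 10·0 + 1·1 = 958879.
Total outcomes: 10! = 3628800.
Probability = 958879/3628800 = 958879/3628800.

958879/3628800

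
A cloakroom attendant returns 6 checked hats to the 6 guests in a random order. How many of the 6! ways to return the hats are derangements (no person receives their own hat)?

Use !n = (n-1)(!(n-1) + !(n-2)).
!6 = 5·(44 + 9) = 5·53 = 265

265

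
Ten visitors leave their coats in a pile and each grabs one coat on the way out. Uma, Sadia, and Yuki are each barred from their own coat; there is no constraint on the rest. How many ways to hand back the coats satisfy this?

2656080

Inclusion-exclusion on the 3 forbidden self-matches:
Σ_{j=0}^{3} (-1)^j C(3,j)(10-j)!
= C(3,0)·10! - C(3,1)·9! + C(3,2)·8! - C(3,3)·7!
= 3628800 - 1088640 + 120960 - 5040
= 2656080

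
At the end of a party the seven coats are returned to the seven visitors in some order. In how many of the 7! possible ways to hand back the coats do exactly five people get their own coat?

Choose which 5 of the 7 are fixed: C(7,5) = 21.
The other 2 form a derangement: !2 = 1.
Total: 21 × 1 = 21.

21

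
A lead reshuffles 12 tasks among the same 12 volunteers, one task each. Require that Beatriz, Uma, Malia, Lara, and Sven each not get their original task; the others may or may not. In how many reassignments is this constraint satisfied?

312273360

Let A_j be the event that the j-th constrained one is fixed. By inclusion-exclusion over the 5 events:
Σ_{j=0}^{5} (-1)^j C(5,j)(12-j)!
= C(5,0)·12! - C(5,1)·11! + C(5,2)·10! - C(5,3)·9! + C(5,4)·8! - C(5,5)·7!
= 479001600 - 199584000 + 36288000 - 3628800 + 201600 - 5040
= 312273360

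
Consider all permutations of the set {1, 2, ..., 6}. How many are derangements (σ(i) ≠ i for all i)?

!6 = 6! · Σ_{k=0}^{6} (-1)^k/k!
= 6! - 6!/1! + 6!/2! - 6!/3! + 6!/4! - 6!/5! + 6!/6!
= 720 - 720 + 360 - 120 + 30 - 6 + 1
= 265

265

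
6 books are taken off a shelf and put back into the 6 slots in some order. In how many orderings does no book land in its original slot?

265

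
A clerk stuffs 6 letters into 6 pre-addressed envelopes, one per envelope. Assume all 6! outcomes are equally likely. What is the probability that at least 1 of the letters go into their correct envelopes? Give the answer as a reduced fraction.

Favorable outcomes: Σ_{i≥1} C(6,i)·!(6-i) = 6·44 + 15·9 + 20·2 + 15·1 + 6·0 + 1·1 = 455.
Total outcomes: 6! = 720.
Probability = 455/720 = 91/144.

91/144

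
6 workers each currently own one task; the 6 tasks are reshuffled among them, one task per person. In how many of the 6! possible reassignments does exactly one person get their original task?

264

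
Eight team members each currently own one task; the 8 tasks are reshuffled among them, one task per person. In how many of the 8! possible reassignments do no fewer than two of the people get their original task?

10655

Sum C(8,i)·!(8-i) for i = 2..8:
  i=2: C(8,2)·!6 = 28·265 = 7420
  i=3: C(8,3)·!5 = 56·44 = 2464
  i=4: C(8,4)·!4 = 70·9 = 630
  i=5: C(8,5)·!3 = 56·2 = 112
  i=6: C(8,6)·!2 = 28·1 = 28
  i=7: C(8,7)·!1 = 8·0 = 0
  i=8: C(8,8)·!0 = 1·1 = 1
Total = 10655.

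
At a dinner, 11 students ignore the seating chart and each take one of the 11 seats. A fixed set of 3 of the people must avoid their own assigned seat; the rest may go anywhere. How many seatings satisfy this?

30078720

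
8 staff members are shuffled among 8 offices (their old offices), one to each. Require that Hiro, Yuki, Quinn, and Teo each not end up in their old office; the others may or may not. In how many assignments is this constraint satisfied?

24024

Let A_j be the event that the j-th constrained one is fixed. By inclusion-exclusion over the 4 events:
Σ_{j=0}^{4} (-1)^j C(4,j)(8-j)!
= C(4,0)·8! - C(4,1)·7! + C(4,2)·6! - C(4,3)·5! + C(4,4)·4!
= 40320 - 20160 + 4320 - 480 + 24
= 24024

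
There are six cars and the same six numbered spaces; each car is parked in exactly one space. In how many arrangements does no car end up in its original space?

265

!6 = 6! · Σ_{k=0}^{6} (-1)^k/k!
= 6! - 6!/1! + 6!/2! - 6!/3! + 6!/4! - 6!/5! + 6!/6!
= 720 - 720 + 360 - 120 + 30 - 6 + 1
= 265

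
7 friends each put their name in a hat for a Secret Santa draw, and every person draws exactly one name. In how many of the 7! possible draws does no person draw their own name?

1854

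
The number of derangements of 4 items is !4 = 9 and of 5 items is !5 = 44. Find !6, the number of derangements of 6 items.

!6 = (6-1)·(!5 + !4) = 5·(44 + 9) = 5·53 = 265.

265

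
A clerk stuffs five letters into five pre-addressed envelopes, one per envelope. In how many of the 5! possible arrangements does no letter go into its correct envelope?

44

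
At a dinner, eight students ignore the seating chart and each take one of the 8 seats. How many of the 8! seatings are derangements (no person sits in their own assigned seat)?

!8 is the nearest integer to 8!/e.
8! = 40320, and 40320/e ≈ 14832.90, so !8 = 14833.

14833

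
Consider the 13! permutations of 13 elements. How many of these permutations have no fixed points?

2290792932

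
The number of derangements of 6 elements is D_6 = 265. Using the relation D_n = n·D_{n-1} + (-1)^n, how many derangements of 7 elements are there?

D_7 = 7·265 - 1 = 1854.

1854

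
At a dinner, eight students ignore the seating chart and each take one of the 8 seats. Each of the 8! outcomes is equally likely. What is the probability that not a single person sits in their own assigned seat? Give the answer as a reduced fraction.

2119/5760

Favorable outcomes: !8 = 14833.
Total outcomes: 8! = 40320.
Probability = 14833/40320 = 2119/5760.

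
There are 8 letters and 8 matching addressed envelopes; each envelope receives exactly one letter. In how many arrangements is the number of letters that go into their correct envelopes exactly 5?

112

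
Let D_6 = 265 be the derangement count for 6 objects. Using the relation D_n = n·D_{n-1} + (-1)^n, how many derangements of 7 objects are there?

1854

D_7 = 7·265 - 1 = 1854.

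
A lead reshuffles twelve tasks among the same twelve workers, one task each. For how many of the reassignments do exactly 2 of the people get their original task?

Pick the 2 fixed positions: C(12,2) = 66 ways.
The other 10 form a derangement: !10 = 1334961.
Total: 66 × 1334961 = 88107426.

88107426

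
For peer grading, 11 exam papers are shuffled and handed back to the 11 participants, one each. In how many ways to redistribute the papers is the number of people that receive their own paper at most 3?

39158866

Sum C(11,i)·!(11-i) for i = 0..3:
  i=0: C(11,0)·!11 = 1·14684570 = 14684570
  i=1: C(11,1)·!10 = 11·1334961 = 14684571
  i=2: C(11,2)·!9 = 55·133496 = 7342280
  i=3: C(11,3)·!8 = 165·14833 = 2447445
Total = 39158866.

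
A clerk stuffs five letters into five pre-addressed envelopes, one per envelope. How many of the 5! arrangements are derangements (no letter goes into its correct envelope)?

44

!5 is the nearest integer to 5!/e.
5! = 120, and 120/e ≈ 44.15, so !5 = 44.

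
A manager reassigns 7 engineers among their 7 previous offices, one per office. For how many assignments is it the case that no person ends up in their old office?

1854

The subfactorial !7 = [7!/e] (nearest integer).
7! = 5040, and 5040/e ≈ 1854.11, so !7 = 1854.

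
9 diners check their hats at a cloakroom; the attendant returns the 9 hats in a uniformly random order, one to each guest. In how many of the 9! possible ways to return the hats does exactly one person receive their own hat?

Pick the single fixed position: C(9,1) = 9 ways.
The remaining 8 must be deranged: !8 = 14833.
Total: 9 × 14833 = 133497.

133497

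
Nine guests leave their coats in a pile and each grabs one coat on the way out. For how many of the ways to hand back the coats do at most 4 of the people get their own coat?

361541

# with exactly i fixed is C(9,i)·!(9-i); sum over i=0..4:
  i=0: C(9,0)·!9 = 1·133496 = 133496
  i=1: C(9,1)·!8 = 9·14833 = 133497
  i=2: C(9,2)·!7 = 36·1854 = 66744
  i=3: C(9,3)·!6 = 84·265 = 22260
  i=4: C(9,4)·!5 = 126·44 = 5544
Total = 361541.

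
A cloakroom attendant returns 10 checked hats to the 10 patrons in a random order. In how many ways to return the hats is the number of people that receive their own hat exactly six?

Pick the 6 fixed positions: C(10,6) = 210 ways.
The remaining 4 must be deranged: !4 = 9.
Total: 210 × 9 = 1890.

1890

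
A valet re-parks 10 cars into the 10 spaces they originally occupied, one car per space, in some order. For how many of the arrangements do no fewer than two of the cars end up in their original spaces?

958879

# with exactly i fixed is C(10,i)·!(10-i); sum over i=2..10:
  i=2: C(10,2)·!8 = 45·14833 = 667485
  i=3: C(10,3)·!7 = 120·1854 = 222480
  i=4: C(10,4)·!6 = 210·265 = 55650
  i=5: C(10,5)·!5 = 252·44 = 11088
  i=6: C(10,6)·!4 = 210·9 = 1890
  i=7: C(10,7)·!3 = 120·2 = 240
  i=8: C(10,8)·!2 = 45·1 = 45
  i=9: C(10,9)·!1 = 10·0 = 0
  i=10: C(10,10)·!0 = 1·1 = 1
Total = 958879.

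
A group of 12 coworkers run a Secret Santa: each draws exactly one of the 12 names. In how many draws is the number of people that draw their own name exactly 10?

66

Pick the 10 fixed positions: C(12,10) = 66 ways.
The remaining 2 must be deranged: !2 = 1.
Total: 66 × 1 = 66.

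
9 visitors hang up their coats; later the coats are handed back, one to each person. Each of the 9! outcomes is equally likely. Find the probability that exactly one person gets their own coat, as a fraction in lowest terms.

2119/5760

Favorable outcomes: C(9,1)·!8 = 9·14833 = 133497.
Total outcomes: 9! = 362880.
Probability = 133497/362880 = 2119/5760.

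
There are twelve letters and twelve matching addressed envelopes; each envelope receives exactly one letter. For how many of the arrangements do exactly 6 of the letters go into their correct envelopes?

Pick the 6 fixed positions: C(12,6) = 924 ways.
The remaining 6 must be deranged: !6 = 265.
Total: 924 × 265 = 244860.

244860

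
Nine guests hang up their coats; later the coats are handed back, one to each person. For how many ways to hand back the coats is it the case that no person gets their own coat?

133496

!9 = 9! · Σ_{k=0}^{9} (-1)^k/k!
= 9! - 9!/1! + 9!/2! - 9!/3! + 9!/4! - 9!/5! + 9!/6! - 9!/7! + 9!/8! - 9!/9!
= 362880 - 362880 + 181440 - 60480 + 15120 - 3024 + 504 - 72 + 9 - 1
= 133496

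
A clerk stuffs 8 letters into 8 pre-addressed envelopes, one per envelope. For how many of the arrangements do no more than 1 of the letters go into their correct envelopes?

Sum C(8,i)·!(8-i) for i = 0..1:
  i=0: C(8,0)·!8 = 1·14833 = 14833
  i=1: C(8,1)·!7 = 8·1854 = 14832
Total = 29665.

29665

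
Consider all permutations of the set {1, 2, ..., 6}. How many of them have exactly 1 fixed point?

Pick the single fixed position: C(6,1) = 6 ways.
The remaining 5 must be deranged: !5 = 44.
Total: 6 × 44 = 264.

264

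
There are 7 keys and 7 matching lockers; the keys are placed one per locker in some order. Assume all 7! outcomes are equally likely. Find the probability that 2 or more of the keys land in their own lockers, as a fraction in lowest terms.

Favorable outcomes: Σ_{i≥2} C(7,i)·!(7-i) = 21·44 + 35·9 + 35·2 + 21·1 + 7·0 + 1·1 = 1331.
Total outcomes: 7! = 5040.
Probability = 1331/5040 = 1331/5040.

1331/5040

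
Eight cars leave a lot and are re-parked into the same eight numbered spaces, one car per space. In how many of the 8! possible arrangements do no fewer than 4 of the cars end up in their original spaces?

771

# with exactly i fixed is C(8,i)·!(8-i); sum over i=4..8:
  i=4: C(8,4)·!4 = 70·9 = 630
  i=5: C(8,5)·!3 = 56·2 = 112
  i=6: C(8,6)·!2 = 28·1 = 28
  i=7: C(8,7)·!1 = 8·0 = 0
  i=8: C(8,8)·!0 = 1·1 = 1
Total = 771.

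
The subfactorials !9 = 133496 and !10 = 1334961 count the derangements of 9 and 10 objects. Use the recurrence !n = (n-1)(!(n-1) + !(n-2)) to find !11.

14684570

!11 = (11-1)·(!10 + !9) = 10·(1334961 + 133496) = 10·1468457 = 14684570.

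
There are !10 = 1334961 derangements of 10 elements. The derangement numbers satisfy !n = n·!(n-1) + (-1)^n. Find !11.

14684570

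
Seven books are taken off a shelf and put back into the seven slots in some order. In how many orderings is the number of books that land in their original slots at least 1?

3186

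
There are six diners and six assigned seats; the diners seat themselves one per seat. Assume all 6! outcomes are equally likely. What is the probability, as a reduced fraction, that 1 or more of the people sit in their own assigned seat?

91/144

Favorable outcomes: Σ_{i≥1} C(6,i)·!(6-i) = 6·44 + 15·9 + 20·2 + 15·1 + 6·0 + 1·1 = 455.
Total outcomes: 6! = 720.
Probability = 455/720 = 91/144.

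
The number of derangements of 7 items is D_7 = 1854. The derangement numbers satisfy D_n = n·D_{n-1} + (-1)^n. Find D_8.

14833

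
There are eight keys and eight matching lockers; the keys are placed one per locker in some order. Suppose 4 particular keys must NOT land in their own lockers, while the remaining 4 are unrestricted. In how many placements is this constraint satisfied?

24024

Inclusion-exclusion on the 4 forbidden self-matches:
Σ_{j=0}^{4} (-1)^j C(4,j)(8-j)!
= C(4,0)·8! - C(4,1)·7! + C(4,2)·6! - C(4,3)·5! + C(4,4)·4!
= 40320 - 20160 + 4320 - 480 + 24
= 24024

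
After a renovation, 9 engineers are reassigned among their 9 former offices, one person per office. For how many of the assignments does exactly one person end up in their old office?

133497

Pick the single fixed position: C(9,1) = 9 ways.
The other 8 form a derangement: !8 = 14833.
Total: 9 × 14833 = 133497.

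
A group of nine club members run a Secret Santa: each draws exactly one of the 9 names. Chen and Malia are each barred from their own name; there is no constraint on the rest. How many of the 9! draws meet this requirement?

287280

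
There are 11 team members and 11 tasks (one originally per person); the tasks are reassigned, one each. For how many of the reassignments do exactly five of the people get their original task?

122430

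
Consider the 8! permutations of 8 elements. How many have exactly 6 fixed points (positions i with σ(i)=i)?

28

Pick the 6 fixed positions: C(8,6) = 28 ways.
The remaining 2 must be deranged: !2 = 1.
Total: 28 × 1 = 28.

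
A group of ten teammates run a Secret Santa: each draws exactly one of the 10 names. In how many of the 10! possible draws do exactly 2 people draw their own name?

667485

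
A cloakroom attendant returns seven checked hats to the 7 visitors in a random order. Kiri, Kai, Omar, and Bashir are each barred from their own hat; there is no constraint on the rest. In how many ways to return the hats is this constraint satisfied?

2790

Inclusion-exclusion on the 4 forbidden self-matches:
Σ_{j=0}^{4} (-1)^j C(4,j)(7-j)!
= C(4,0)·7! - C(4,1)·6! + C(4,2)·5! - C(4,3)·4! + C(4,4)·3!
= 5040 - 2880 + 720 - 96 + 6
= 2790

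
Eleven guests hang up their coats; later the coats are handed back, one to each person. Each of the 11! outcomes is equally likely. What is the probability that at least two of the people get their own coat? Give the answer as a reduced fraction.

Favorable outcomes: Σ_{i≥2} C(11,i)·!(11-i) = 55·133496 + 165·14833 + 330·1854 + 462·265 + 462·44 + 330·9 + 165·2 + 55·1 + 11·0 + 1·1 = 10547659.
Total outcomes: 11! = 39916800.
Probability = 10547659/39916800 = 10547659/39916800.

10547659/39916800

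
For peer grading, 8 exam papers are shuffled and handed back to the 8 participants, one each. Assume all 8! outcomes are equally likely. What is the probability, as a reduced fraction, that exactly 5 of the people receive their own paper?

1/360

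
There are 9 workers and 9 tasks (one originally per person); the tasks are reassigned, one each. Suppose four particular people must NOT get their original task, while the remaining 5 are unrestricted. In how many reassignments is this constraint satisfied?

Let A_j be the event that the j-th constrained one is fixed. By inclusion-exclusion over the 4 events:
Σ_{j=0}^{4} (-1)^j C(4,j)(9-j)!
= C(4,0)·9! - C(4,1)·8! + C(4,2)·7! - C(4,3)·6! + C(4,4)·5!
= 362880 - 161280 + 30240 - 2880 + 120
= 229080

229080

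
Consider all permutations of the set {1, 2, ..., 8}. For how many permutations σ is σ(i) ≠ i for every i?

By inclusion-exclusion, !8 = Σ (-1)^k · 8!/k! for k=0..8
= 8! - 8!/1! + 8!/2! - 8!/3! + 8!/4! - 8!/5! + 8!/6! - 8!/7! + 8!/8!
= 40320 - 40320 + 20160 - 6720 + 1680 - 336 + 56 - 8 + 1
= 14833

14833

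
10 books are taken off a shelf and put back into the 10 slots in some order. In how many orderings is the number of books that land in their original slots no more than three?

3559886

# with exactly i fixed is C(10,i)·!(10-i); sum over i=0..3:
  i=0: C(10,0)·!10 = 1·1334961 = 1334961
  i=1: C(10,1)·!9 = 10·133496 = 1334960
  i=2: C(10,2)·!8 = 45·14833 = 667485
  i=3: C(10,3)·!7 = 120·1854 = 222480
Total = 3559886.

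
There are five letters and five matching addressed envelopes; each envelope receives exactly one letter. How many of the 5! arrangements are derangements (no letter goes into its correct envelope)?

!5 = 5! · Σ_{k=0}^{5} (-1)^k/k!
= 5! - 5!/1! + 5!/2! - 5!/3! + 5!/4! - 5!/5!
= 120 - 120 + 60 - 20 + 5 - 1
= 44

44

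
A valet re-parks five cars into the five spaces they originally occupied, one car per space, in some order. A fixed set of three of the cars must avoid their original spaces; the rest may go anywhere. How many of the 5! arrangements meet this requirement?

Let A_j be the event that the j-th constrained one is fixed. By inclusion-exclusion over the 3 events:
Σ_{j=0}^{3} (-1)^j C(3,j)(5-j)!
= C(3,0)·5! - C(3,1)·4! + C(3,2)·3! - C(3,3)·2!
= 120 - 72 + 18 - 2
= 64

64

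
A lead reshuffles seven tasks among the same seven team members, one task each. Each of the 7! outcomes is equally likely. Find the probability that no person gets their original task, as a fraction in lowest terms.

Favorable outcomes: !7 = 1854.
Total outcomes: 7! = 5040.
Probability = 1854/5040 = 103/280.

103/280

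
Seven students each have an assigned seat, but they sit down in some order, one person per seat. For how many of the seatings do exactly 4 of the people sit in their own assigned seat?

70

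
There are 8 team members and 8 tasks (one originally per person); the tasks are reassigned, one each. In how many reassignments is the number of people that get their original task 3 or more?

3235

# with exactly i fixed is C(8,i)·!(8-i); sum over i=3..8:
  i=3: C(8,3)·!5 = 56·44 = 2464
  i=4: C(8,4)·!4 = 70·9 = 630
  i=5: C(8,5)·!3 = 56·2 = 112
  i=6: C(8,6)·!2 = 28·1 = 28
  i=7: C(8,7)·!1 = 8·0 = 0
  i=8: C(8,8)·!0 = 1·1 = 1
Total = 3235.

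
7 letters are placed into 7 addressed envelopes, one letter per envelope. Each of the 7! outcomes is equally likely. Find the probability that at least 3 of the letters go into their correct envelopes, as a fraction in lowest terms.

Favorable outcomes: Σ_{i≥3} C(7,i)·!(7-i) = 35·9 + 35·2 + 21·1 + 7·0 + 1·1 = 407.
Total outcomes: 7! = 5040.
Probability = 407/5040 = 407/5040.

407/5040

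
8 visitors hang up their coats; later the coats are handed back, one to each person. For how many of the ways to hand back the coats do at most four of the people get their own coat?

Sum C(8,i)·!(8-i) for i = 0..4:
  i=0: C(8,0)·!8 = 1·14833 = 14833
  i=1: C(8,1)·!7 = 8·1854 = 14832
  i=2: C(8,2)·!6 = 28·265 = 7420
  i=3: C(8,3)·!5 = 56·44 = 2464
  i=4: C(8,4)·!4 = 70·9 = 630
Total = 40179.

40179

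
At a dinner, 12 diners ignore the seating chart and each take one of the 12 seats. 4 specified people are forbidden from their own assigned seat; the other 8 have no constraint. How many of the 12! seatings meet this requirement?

339696000

Let A_j be the event that the j-th constrained one is fixed. By inclusion-exclusion over the 4 events:
Σ_{j=0}^{4} (-1)^j C(4,j)(12-j)!
= C(4,0)·12! - C(4,1)·11! + C(4,2)·10! - C(4,3)·9! + C(4,4)·8!
= 479001600 - 159667200 + 21772800 - 1451520 + 40320
= 339696000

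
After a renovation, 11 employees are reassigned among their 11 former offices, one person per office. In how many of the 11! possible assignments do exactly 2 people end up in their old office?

7342280

Choose which 2 of the 11 are fixed: C(11,2) = 55.
The remaining 9 must be deranged: !9 = 133496.
Total: 55 × 133496 = 7342280.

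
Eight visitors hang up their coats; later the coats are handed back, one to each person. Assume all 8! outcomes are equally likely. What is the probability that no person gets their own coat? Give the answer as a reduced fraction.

2119/5760

Favorable outcomes: !8 = 14833.
Total outcomes: 8! = 40320.
Probability = 14833/40320 = 2119/5760.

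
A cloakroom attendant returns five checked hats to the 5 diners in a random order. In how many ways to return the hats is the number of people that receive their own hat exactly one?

45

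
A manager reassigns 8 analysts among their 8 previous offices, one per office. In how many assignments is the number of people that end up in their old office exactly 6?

Pick the 6 fixed positions: C(8,6) = 28 ways.
The remaining 2 must be deranged: !2 = 1.
Total: 28 × 1 = 28.

28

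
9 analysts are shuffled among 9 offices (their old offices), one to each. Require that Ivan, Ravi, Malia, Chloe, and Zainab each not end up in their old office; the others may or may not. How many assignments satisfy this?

205056

Let A_j be the event that the j-th constrained one is fixed. By inclusion-exclusion over the 5 events:
Σ_{j=0}^{5} (-1)^j C(5,j)(9-j)!
= C(5,0)·9! - C(5,1)·8! + C(5,2)·7! - C(5,3)·6! + C(5,4)·5! - C(5,5)·4!
= 362880 - 201600 + 50400 - 7200 + 600 - 24
= 205056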